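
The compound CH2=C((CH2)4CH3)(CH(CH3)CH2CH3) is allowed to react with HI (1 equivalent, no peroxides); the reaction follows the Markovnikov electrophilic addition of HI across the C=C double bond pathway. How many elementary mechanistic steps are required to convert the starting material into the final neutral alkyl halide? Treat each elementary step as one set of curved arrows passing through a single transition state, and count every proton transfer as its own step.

2

Step 1: Protonation of the alkene by HI: the π bond acts as the nucleophile and picks up H⁺, giving the more stable (Markovnikov) tertiary carbocation. The H–I bond breaks heterolytically, releasing I⁻.
(No 1,2-shift: no single shift to an adjacent carbon would give a more stable cation.)
Step 2: Nucleophilic attack by I⁻ on the carbocation completes the addition, giving R–I.
Total: 2 elementary steps.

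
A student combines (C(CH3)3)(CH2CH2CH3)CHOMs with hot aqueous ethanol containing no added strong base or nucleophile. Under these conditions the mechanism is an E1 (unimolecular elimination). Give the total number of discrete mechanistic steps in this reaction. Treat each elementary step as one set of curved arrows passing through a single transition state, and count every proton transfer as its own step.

Step 1: Rate-determining heterolysis of the C–O bond gives MsO⁻ and a secondary carbocation.
Step 2: Carbocation rearrangement: a 1,2-methyl shift from the adjacent tert-butyl carbon converts the initially-formed secondary cation into the more stable tertiary cation.
Step 3: A weak base (a water (or ethanol) molecule from the solvent) removes a proton from a carbon adjacent to the cationic centre; the electrons of that C–H bond become the new π(C=C) bond, giving the alkene.
Total: 3 elementary steps.

3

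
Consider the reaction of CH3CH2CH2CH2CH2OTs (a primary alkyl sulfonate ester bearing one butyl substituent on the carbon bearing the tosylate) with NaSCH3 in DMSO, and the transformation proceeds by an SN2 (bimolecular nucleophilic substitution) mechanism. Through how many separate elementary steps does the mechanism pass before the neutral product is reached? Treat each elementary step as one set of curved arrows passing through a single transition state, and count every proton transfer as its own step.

Step 1: The methanethiolate nucleophile donates a lone pair from S to the α-carbon in a backside attack; simultaneously the C–O σ-bond breaks and both of its electrons leave with TsO⁻. One concerted step with inversion of configuration.
Total: 1 elementary step.

1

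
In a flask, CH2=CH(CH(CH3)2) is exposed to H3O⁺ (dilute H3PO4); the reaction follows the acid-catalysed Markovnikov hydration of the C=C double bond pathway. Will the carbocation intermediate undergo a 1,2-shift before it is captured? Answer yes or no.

yes

The first-formed carbocation is secondary.
The adjacent isopropyl carbon already bears 2 other carbon substituents and has a hydrogen to migrate; after a 1,2-hydride shift from that carbon the positive charge sits on a tertiary centre.
Tertiary is more stable than secondary, so the shift occurs.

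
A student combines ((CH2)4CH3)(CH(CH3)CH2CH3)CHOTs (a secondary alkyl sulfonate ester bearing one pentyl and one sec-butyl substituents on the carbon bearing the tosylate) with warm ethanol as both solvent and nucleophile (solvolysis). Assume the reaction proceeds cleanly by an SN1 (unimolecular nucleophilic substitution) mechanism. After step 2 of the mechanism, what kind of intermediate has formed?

Step 1: The C–O bond breaks with both electrons going to the tosylate; TsO⁻ leaves and a secondary carbocation remains.
Step 2: A hydride (H with its bonding pair) migrates from the adjacent sec-butyl carbon to the cationic centre — a 1,2-hydride shift — upgrading the secondary cation to a tertiary one.
After step 2 the species present is a tertiary carbocation.

tertiary carbocation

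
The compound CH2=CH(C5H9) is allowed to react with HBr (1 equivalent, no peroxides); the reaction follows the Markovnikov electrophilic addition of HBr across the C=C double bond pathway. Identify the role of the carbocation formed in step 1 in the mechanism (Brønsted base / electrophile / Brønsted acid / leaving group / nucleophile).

electrophile

Step 3: Br⁻ captures the cation: a lone pair on Br⁻ fills the empty p orbital, producing the alkyl halide product.
The carbocation formed in step 1 accepts an electron pair into an empty or π* orbital — it is the electrophile.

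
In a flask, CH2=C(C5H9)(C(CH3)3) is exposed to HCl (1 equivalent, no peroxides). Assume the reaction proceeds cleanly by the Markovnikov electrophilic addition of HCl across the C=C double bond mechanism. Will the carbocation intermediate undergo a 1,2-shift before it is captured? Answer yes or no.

The first-formed carbocation is tertiary.
No single 1,2-shift to an adjacent carbon would produce a more-substituted cation than the one already present, so no rearrangement occurs.

no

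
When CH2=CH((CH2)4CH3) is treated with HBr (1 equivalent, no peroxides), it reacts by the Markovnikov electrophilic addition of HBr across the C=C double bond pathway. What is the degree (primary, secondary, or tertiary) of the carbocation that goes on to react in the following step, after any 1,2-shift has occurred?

secondary

Step 1: The π electrons of the C=C bond attack a proton of HBr; Markovnikov addition places the new C–H on the less-substituted alkene carbon, so the positive charge ends up on the more-substituted carbon — a secondary carbocation. The H–Br bond breaks heterolytically, releasing Br⁻.
No single 1,2-shift to an adjacent carbon would give a more-substituted cation, so no rearrangement occurs.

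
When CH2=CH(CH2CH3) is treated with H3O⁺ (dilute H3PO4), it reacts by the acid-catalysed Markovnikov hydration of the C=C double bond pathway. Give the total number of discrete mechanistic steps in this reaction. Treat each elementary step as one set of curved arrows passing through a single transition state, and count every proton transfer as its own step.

3

Step 1: The π electrons of the C=C bond attack a proton of H3O⁺; Markovnikov addition places the new C–H on the less-substituted alkene carbon, so the positive charge ends up on the more-substituted carbon — a secondary carbocation. H2O is released.
(No 1,2-shift: no single shift to an adjacent carbon would give a more stable cation.)
Step 2: A lone pair on the oxygen of H2O attacks the carbocation, forming a C–O bond and an oxonium ion (a protonated alcohol).
Step 3: H2O removes a proton from the oxonium oxygen, regenerating H3O⁺ and giving the neutral alcohol.
Total: 3 elementary steps.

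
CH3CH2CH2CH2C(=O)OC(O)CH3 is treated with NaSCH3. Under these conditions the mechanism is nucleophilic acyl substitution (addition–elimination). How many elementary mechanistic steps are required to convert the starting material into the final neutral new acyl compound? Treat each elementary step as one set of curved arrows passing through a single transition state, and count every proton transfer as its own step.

Step 1: Nucleophilic addition of CH3S⁻ to the acyl carbon breaks the π(C=O) bond and yields a tetrahedral, anionic intermediate.
Step 2: Collapse of the tetrahedral intermediate: the alkoxide oxygen pushes its lone pair back to re-form C=O while CH3CO2⁻ leaves.
Total: 2 elementary steps.

2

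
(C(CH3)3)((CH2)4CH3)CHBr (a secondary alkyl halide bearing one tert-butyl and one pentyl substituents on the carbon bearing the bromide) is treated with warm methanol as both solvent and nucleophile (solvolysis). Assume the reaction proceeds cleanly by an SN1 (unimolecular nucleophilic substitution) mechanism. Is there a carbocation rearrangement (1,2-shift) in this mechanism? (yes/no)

yes

The first-formed carbocation is secondary.
The adjacent tert-butyl carbon has no hydrogen but bears methyl groups; migration of one methyl with its bonding pair (a 1,2-methyl shift) places the charge on a tertiary centre.
Tertiary is more stable than secondary, so the shift occurs.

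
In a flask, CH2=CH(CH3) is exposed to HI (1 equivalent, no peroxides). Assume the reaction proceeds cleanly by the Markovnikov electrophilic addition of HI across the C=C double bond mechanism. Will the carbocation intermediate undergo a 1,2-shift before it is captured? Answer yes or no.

The first-formed carbocation is secondary.
No single 1,2-shift to an adjacent carbon would produce a more-substituted cation than the one already present, so no rearrangement occurs.

no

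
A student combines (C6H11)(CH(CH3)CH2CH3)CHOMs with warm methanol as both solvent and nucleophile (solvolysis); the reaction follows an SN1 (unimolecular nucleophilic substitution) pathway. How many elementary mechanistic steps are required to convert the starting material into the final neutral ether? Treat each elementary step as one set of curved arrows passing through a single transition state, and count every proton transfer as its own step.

Step 1: Rate-determining heterolysis of the C–O bond gives MsO⁻ and a secondary carbocation.
Step 2: Carbocation rearrangement: a 1,2-hydride shift from the adjacent cyclohexyl carbon converts the initially-formed secondary cation into the more stable tertiary cation.
Step 3: Nucleophilic capture: the oxygen of CH3OH bonds to the cationic carbon, producing an oxonium-ion intermediate.
Step 4: Proton transfer from the O–H of the oxonium ion to a solvent molecule delivers the neutral ether.
Total: 4 elementary steps.

4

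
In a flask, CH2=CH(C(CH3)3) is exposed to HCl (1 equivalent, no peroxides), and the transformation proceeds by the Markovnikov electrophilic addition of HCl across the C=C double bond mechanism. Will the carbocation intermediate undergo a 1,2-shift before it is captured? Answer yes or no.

The first-formed carbocation is secondary.
The adjacent tert-butyl carbon has no hydrogen but bears methyl groups; migration of one methyl with its bonding pair (a 1,2-methyl shift) places the charge on a tertiary centre.
Tertiary is more stable than secondary, so the shift occurs.

yes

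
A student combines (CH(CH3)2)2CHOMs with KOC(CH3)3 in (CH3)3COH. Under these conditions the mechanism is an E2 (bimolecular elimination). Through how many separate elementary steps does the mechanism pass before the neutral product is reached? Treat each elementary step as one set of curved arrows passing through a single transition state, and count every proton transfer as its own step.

Step 1: Concerted anti-periplanar elimination: (CH3)3CO⁻ abstracts a β-H while MsO⁻ leaves, and the C–H electrons become the new C=C π bond — all in a single transition state.
Total: 1 elementary step.

1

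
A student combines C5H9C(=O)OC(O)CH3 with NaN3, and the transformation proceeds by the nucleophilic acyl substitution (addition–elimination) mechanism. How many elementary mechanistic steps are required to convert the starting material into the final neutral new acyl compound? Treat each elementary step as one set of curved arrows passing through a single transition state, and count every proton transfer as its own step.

Step 1: N3⁻ adds to the carbonyl carbon; the C=O π electrons shift onto oxygen and a tetrahedral alkoxide intermediate forms.
Step 2: Collapse of the tetrahedral intermediate: the alkoxide oxygen pushes its lone pair back to re-form C=O while CH3CO2⁻ leaves.
Total: 2 elementary steps.

2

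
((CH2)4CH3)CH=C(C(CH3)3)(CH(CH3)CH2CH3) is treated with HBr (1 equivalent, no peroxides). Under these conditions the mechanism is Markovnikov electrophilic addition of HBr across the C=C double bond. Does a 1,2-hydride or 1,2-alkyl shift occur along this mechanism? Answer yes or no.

no

The first-formed carbocation is tertiary.
No single 1,2-shift to an adjacent carbon would produce a more-substituted cation than the one already present, so no rearrangement occurs.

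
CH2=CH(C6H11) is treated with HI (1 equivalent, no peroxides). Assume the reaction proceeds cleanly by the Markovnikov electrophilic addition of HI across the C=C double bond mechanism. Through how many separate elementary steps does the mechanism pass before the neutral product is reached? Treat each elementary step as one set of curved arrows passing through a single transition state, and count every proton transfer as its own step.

Step 1: Electrophilic addition begins with the π(C=C) electrons forming a bond to the proton of HI. Following Markovnikov's rule, the resulting cation is secondary. The H–I bond breaks heterolytically, releasing I⁻.
Step 2: Carbocation rearrangement: a 1,2-hydride shift from the adjacent cyclohexyl carbon converts the initially-formed secondary cation into the more stable tertiary cation.
Step 3: The I⁻ anion donates a lone pair to the carbocation, forming the new C–I σ-bond and giving the neutral alkyl halide.
Total: 3 elementary steps.

3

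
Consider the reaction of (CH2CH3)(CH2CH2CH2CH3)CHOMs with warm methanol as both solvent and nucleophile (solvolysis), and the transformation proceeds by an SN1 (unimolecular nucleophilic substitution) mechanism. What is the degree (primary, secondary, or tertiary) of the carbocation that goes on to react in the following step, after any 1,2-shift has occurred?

secondary

Step 1: The C–O bond breaks with both electrons going to the mesylate; MsO⁻ leaves and a secondary carbocation remains.
No single 1,2-shift to an adjacent carbon would give a more-substituted cation, so no rearrangement occurs.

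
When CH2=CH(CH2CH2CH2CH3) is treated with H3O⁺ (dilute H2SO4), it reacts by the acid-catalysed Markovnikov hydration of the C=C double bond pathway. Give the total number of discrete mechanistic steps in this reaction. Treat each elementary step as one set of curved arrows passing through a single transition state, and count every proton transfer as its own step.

Step 1: The π electrons of the C=C bond attack a proton of H3O⁺; Markovnikov addition places the new C–H on the less-substituted alkene carbon, so the positive charge ends up on the more-substituted carbon — a secondary carbocation. H2O is released.
(No 1,2-shift: no single shift to an adjacent carbon would give a more stable cation.)
Step 2: A lone pair on the oxygen of H2O attacks the carbocation, forming a C–O bond and an oxonium ion (a protonated alcohol).
Step 3: Deprotonation of the oxonium ion by a water molecule delivers the neutral alcohol and regenerates the acid catalyst.
Total: 3 elementary steps.

3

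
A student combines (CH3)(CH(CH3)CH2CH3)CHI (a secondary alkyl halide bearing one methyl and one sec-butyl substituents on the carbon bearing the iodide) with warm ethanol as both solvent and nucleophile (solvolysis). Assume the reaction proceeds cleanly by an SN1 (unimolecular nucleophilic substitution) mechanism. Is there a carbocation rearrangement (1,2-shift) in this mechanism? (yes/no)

yes

The first-formed carbocation is secondary.
The adjacent sec-butyl carbon already bears 2 other carbon substituents and has a hydrogen to migrate; after a 1,2-hydride shift from that carbon the positive charge sits on a tertiary centre.
Tertiary is more stable than secondary, so the shift occurs.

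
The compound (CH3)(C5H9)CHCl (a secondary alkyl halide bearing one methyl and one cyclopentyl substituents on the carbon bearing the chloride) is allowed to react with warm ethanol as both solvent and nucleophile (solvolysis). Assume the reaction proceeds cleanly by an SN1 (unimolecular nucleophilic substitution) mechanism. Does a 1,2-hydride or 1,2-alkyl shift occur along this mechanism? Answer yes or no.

yes

The first-formed carbocation is secondary.
The adjacent cyclopentyl carbon already bears 2 other carbon substituents and has a hydrogen to migrate; after a 1,2-hydride shift from that carbon the positive charge sits on a tertiary centre.
Tertiary is more stable than secondary, so the shift occurs.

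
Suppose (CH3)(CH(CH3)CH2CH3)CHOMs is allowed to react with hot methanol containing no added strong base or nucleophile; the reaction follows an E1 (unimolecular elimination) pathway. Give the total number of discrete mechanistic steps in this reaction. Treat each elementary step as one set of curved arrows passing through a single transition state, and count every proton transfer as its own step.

Step 1: Ionisation: the C–O σ-bond cleaves heterolytically; both bonding electrons depart with MsO⁻, leaving a secondary carbocation at the α-carbon.
Step 2: Carbocation rearrangement: a 1,2-hydride shift from the adjacent sec-butyl carbon converts the initially-formed secondary cation into the more stable tertiary cation.
Step 3: A weak base (a methanol molecule from the solvent) removes a proton from a carbon adjacent to the cationic centre; the electrons of that C–H bond become the new π(C=C) bond, giving the alkene.
Total: 3 elementary steps.

3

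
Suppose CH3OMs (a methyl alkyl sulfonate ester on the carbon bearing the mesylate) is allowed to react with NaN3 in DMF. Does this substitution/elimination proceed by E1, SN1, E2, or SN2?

Conditions: a methyl substrate with a strong nucleophile in the polar aprotic solvent DMF.
These conditions are the textbook signature of the SN2 pathway.
An unhindered substrate with a strong nucleophile in a polar aprotic solvent favours one-step backside displacement.

SN2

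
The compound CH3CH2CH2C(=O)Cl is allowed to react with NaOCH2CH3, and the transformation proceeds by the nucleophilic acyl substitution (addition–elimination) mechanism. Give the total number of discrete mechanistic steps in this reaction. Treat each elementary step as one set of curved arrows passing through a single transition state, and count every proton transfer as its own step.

2

Step 1: A lone pair on the O of CH3CH2O⁻ attacks the electrophilic acyl carbon; the π(C=O) electrons move onto oxygen, giving a tetrahedral intermediate.
Step 2: Collapse of the tetrahedral intermediate: the alkoxide oxygen pushes its lone pair back to re-form C=O while Cl⁻ leaves.
Total: 2 elementary steps.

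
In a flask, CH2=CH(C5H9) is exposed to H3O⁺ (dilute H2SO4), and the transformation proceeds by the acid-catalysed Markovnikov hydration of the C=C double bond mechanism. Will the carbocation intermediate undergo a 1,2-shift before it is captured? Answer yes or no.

yes

The first-formed carbocation is secondary.
The adjacent cyclopentyl carbon already bears 2 other carbon substituents and has a hydrogen to migrate; after a 1,2-hydride shift from that carbon the positive charge sits on a tertiary centre.
Tertiary is more stable than secondary, so the shift occurs.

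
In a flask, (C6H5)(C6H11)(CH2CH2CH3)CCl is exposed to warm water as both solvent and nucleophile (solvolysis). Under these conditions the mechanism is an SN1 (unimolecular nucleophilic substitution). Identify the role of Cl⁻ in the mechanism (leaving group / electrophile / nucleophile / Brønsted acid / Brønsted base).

leaving group

Step 1: Rate-determining heterolysis of the C–Cl bond gives Cl⁻ and a tertiary carbocation.
Cl⁻ departs with both electrons of the breaking σ-bond — that is the definition of a leaving group.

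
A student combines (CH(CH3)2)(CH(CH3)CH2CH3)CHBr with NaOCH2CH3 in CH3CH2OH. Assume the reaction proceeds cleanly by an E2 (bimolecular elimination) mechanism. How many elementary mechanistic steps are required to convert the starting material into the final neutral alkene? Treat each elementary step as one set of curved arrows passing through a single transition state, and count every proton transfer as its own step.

1

Step 1: The strong base CH3CH2O⁻ removes a β-hydrogen; in the same concerted event the electrons of the breaking C–H bond form the new π(C=C) bond and the C–Br σ-bond breaks, expelling Br⁻. Anti-periplanar geometry; one transition state.
Total: 1 elementary step.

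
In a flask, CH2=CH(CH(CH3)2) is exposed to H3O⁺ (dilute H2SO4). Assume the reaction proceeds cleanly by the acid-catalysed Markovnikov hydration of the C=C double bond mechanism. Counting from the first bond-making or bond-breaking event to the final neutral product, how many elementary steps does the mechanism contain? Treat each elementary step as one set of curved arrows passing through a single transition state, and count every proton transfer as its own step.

Step 1: Electrophilic addition begins with the π(C=C) electrons forming a bond to the proton of H3O⁺. Following Markovnikov's rule, the resulting cation is secondary. H2O is released.
Step 2: A hydride (H with its bonding pair) migrates from the adjacent isopropyl carbon to the cationic centre — a 1,2-hydride shift — upgrading the secondary cation to a tertiary one.
Step 3: A lone pair on the oxygen of H2O attacks the carbocation, forming a C–O bond and an oxonium ion (a protonated alcohol).
Step 4: H2O removes a proton from the oxonium oxygen, regenerating H3O⁺ and giving the neutral alcohol.
Total: 4 elementary steps.

4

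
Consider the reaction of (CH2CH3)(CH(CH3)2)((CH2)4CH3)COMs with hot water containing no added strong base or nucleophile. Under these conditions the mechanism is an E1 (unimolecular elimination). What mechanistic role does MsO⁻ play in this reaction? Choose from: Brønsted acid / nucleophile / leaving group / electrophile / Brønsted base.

Step 1: Ionisation: the C–O σ-bond cleaves heterolytically; both bonding electrons depart with MsO⁻, leaving a tertiary carbocation at the α-carbon.
MsO⁻ departs with both electrons of the breaking σ-bond — that is the definition of a leaving group.

leaving group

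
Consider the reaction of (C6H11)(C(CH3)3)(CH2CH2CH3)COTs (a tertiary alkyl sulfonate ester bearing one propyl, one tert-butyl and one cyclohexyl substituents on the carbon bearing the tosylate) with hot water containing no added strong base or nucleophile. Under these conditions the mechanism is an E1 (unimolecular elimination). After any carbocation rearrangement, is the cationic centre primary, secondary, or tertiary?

Step 1: Rate-determining heterolysis of the C–O bond gives TsO⁻ and a tertiary carbocation.
No single 1,2-shift to an adjacent carbon would give a more-substituted cation, so no rearrangement occurs.

tertiary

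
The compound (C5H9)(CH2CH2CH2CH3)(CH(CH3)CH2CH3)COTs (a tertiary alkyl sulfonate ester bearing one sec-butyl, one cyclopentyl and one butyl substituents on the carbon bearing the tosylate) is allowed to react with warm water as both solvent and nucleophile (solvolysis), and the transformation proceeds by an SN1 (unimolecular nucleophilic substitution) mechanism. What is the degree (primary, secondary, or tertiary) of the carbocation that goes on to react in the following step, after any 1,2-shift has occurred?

Step 1: The C–O bond breaks with both electrons going to the tosylate; TsO⁻ leaves and a tertiary carbocation remains.
No single 1,2-shift to an adjacent carbon would give a more-substituted cation, so no rearrangement occurs.

tertiary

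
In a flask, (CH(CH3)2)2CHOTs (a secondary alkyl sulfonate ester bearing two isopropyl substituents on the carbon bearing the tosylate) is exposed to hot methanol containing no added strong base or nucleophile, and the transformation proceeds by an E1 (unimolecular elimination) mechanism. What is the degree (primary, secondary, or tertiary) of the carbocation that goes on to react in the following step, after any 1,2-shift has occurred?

tertiary

Step 1: Rate-determining heterolysis of the C–O bond gives TsO⁻ and a secondary carbocation.
Step 2: Carbocation rearrangement: a 1,2-hydride shift from the adjacent isopropyl carbon converts the initially-formed secondary cation into the more stable tertiary cation.
The cation rearranges from secondary to tertiary via a 1,2-hydride shift from the adjacent isopropyl carbon; the tertiary cation is what reacts next.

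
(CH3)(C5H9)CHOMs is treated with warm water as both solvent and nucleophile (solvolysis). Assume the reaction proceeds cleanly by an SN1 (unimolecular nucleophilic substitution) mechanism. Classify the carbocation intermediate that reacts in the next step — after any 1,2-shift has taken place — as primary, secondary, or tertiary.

tertiary

Step 1: The C–O bond breaks with both electrons going to the mesylate; MsO⁻ leaves and a secondary carbocation remains.
Step 2: Carbocation rearrangement: a 1,2-hydride shift from the adjacent cyclopentyl carbon converts the initially-formed secondary cation into the more stable tertiary cation.
The cation rearranges from secondary to tertiary via a 1,2-hydride shift from the adjacent cyclopentyl carbon; the tertiary cation is what reacts next.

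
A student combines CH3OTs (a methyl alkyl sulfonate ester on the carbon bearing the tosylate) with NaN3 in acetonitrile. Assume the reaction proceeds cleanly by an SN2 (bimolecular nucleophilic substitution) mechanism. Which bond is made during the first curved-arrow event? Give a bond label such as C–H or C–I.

Step 1: The azide nucleophile donates a lone pair from N to the α-carbon in a backside attack; simultaneously the C–O σ-bond breaks and both of its electrons leave with TsO⁻. One concerted step with inversion of configuration.
The bond formed in this step is the C–N bond.

C–N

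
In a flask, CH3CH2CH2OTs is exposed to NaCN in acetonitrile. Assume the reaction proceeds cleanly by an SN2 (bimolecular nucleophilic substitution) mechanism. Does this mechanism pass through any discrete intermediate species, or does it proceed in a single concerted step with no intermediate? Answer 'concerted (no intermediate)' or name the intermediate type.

concerted (no intermediate)

CN⁻ attacks the back face of the α-carbon while TsO⁻ departs with the C–O bonding pair — a single concerted displacement through a pentacoordinate transition state.
All bond changes occur in one transition state; no discrete intermediate is formed.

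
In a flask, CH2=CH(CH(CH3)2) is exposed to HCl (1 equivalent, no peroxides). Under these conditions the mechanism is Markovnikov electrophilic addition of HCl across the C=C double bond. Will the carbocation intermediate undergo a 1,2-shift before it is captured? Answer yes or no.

yes

The first-formed carbocation is secondary.
The adjacent isopropyl carbon already bears 2 other carbon substituents and has a hydrogen to migrate; after a 1,2-hydride shift from that carbon the positive charge sits on a tertiary centre.
Tertiary is more stable than secondary, so the shift occurs.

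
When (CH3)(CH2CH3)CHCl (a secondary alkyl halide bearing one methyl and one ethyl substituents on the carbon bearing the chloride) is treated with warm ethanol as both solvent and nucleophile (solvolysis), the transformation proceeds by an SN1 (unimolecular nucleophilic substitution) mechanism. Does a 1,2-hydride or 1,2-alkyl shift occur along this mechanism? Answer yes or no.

no

The first-formed carbocation is secondary.
No single 1,2-shift to an adjacent carbon would produce a more-substituted cation than the one already present, so no rearrangement occurs.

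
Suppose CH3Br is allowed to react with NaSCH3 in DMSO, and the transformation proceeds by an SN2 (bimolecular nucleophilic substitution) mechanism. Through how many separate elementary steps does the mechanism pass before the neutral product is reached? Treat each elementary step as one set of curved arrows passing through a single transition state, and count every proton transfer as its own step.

Step 1: Backside attack by CH3S⁻ on the carbon bearing the bromide: the new C–S bond forms as the C–Br bond breaks, with Walden inversion at carbon.
Total: 1 elementary step.

1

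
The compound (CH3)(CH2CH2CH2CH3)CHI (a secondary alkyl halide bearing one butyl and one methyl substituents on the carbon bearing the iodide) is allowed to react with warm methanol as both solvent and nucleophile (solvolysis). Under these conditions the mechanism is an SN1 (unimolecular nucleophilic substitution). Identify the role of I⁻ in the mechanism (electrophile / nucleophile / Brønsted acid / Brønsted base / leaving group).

Step 1: Unassisted departure of I⁻ (taking the C–I bonding pair) generates a secondary carbocation.
I⁻ departs with both electrons of the breaking σ-bond — that is the definition of a leaving group.

leaving group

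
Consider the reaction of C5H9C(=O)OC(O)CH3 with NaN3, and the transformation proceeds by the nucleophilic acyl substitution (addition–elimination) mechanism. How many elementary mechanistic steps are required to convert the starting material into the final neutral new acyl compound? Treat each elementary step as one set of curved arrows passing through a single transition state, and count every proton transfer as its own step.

Step 1: Nucleophilic addition of N3⁻ to the acyl carbon breaks the π(C=O) bond and yields a tetrahedral, anionic intermediate.
Step 2: Collapse of the tetrahedral intermediate: the alkoxide oxygen pushes its lone pair back to re-form C=O while CH3CO2⁻ leaves.
Total: 2 elementary steps.

2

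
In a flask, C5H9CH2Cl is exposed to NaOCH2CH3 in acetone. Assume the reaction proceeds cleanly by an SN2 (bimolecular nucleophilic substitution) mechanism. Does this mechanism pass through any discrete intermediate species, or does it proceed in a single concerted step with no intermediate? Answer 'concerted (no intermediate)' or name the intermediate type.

The ethoxide nucleophile donates a lone pair from O to the α-carbon in a backside attack; simultaneously the C–Cl σ-bond breaks and both of its electrons leave with Cl⁻. One concerted step with inversion of configuration.
All bond changes occur in one transition state; no discrete intermediate is formed.

concerted (no intermediate)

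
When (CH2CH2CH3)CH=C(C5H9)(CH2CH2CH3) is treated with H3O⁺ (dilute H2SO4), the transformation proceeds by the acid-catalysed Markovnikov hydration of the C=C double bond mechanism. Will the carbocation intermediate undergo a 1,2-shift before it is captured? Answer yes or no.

no

The first-formed carbocation is tertiary.
No single 1,2-shift to an adjacent carbon would produce a more-substituted cation than the one already present, so no rearrangement occurs.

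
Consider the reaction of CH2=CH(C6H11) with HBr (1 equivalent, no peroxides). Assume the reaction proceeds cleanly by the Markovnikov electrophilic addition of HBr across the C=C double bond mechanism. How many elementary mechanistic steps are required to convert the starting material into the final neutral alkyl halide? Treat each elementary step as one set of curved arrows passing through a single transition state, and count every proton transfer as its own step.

3

Step 1: The π electrons of the C=C bond attack a proton of HBr; Markovnikov addition places the new C–H on the less-substituted alkene carbon, so the positive charge ends up on the more-substituted carbon — a secondary carbocation. The H–Br bond breaks heterolytically, releasing Br⁻.
Step 2: A 1,2-hydride shift from the adjacent cyclohexyl carbon moves the positive charge from the secondary centre to an adjacent carbon, generating a more stable tertiary carbocation.
Step 3: Nucleophilic attack by Br⁻ on the carbocation completes the addition, giving R–Br.
Total: 3 elementary steps.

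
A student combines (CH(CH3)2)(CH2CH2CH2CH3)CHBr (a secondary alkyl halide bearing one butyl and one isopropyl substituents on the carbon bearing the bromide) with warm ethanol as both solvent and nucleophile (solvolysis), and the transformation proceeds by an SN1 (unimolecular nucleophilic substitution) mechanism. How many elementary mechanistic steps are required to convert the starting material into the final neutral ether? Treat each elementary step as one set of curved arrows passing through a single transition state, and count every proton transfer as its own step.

Step 1: Unassisted departure of Br⁻ (taking the C–Br bonding pair) generates a secondary carbocation.
Step 2: Carbocation rearrangement: a 1,2-hydride shift from the adjacent isopropyl carbon converts the initially-formed secondary cation into the more stable tertiary cation.
Step 3: A lone pair on the oxygen of CH3CH2OH attacks the carbocation, forming a new C–O σ-bond and an oxonium ion.
Step 4: Deprotonation of the oxonium oxygen by solvent ethanol yields the neutral ether.
Total: 4 elementary steps.

4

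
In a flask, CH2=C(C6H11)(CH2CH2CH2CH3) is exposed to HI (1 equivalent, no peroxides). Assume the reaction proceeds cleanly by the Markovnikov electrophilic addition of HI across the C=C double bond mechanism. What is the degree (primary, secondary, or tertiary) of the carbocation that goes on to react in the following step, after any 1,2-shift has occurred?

Step 1: Electrophilic addition begins with the π(C=C) electrons forming a bond to the proton of HI. Following Markovnikov's rule, the resulting cation is tertiary. The H–I bond breaks heterolytically, releasing I⁻.
No single 1,2-shift to an adjacent carbon would give a more-substituted cation, so no rearrangement occurs.

tertiary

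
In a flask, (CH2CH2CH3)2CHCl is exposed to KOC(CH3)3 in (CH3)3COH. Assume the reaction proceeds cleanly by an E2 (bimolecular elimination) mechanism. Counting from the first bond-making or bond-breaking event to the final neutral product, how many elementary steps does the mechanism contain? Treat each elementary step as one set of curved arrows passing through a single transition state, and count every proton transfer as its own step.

1

Step 1: In one step, (CH3)3CO⁻ pulls off a β-proton, the C–Cl bond cleaves, and a C=C double bond forms between the α- and β-carbons (E2, anti elimination).
Total: 1 elementary step.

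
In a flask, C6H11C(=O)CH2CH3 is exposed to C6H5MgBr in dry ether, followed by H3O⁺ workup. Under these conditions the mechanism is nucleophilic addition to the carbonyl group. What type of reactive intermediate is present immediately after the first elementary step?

Step 1: A lone pair / filled orbital on the carbanion-like carbon of C6H5MgBr attacks the electrophilic carbonyl carbon; the π(C=O) electrons shift onto oxygen, producing a tetrahedral alkoxide intermediate.
After step 1 the species present is a tetrahedral alkoxide intermediate.

tetrahedral alkoxide intermediate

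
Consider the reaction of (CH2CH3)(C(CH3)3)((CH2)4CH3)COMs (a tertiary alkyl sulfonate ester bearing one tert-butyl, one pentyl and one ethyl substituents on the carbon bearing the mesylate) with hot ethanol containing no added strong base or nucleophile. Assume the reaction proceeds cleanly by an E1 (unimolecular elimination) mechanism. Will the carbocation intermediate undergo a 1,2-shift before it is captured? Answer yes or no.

The first-formed carbocation is tertiary.
No single 1,2-shift to an adjacent carbon would produce a more-substituted cation than the one already present, so no rearrangement occurs.

no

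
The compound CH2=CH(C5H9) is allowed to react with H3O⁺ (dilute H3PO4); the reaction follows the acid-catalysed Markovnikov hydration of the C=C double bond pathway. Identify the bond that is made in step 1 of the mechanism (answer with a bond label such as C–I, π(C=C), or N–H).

C–H

Step 1: Electrophilic addition begins with the π(C=C) electrons forming a bond to the proton of H3O⁺. Following Markovnikov's rule, the resulting cation is secondary. H2O is released.
The bond formed in this step is the C–H bond.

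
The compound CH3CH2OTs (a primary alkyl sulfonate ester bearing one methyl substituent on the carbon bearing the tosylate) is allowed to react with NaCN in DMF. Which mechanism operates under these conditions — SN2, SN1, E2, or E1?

Conditions: a primary substrate with a strong nucleophile in the polar aprotic solvent DMF.
These conditions are the textbook signature of the SN2 pathway.
An unhindered substrate with a strong nucleophile in a polar aprotic solvent favours one-step backside displacement.

SN2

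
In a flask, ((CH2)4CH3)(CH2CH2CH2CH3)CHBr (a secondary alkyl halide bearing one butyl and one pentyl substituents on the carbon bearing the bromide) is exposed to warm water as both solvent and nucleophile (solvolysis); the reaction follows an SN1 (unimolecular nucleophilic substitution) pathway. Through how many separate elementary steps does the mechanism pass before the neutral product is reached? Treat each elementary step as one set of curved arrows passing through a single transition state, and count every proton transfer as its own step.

3

Step 1: Rate-determining heterolysis of the C–Br bond gives Br⁻ and a secondary carbocation.
(No 1,2-shift: no single shift to an adjacent carbon would give a more stable cation.)
Step 2: A lone pair on the oxygen of H2O attacks the carbocation, forming a new C–O σ-bond and an oxonium ion.
Step 3: A second solvent molecule removes the proton on oxygen, giving the neutral alcohol product.
Total: 3 elementary steps.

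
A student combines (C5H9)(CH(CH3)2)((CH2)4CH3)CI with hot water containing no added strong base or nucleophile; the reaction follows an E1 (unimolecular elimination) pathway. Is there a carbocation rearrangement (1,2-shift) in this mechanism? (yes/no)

The first-formed carbocation is tertiary.
No single 1,2-shift to an adjacent carbon would produce a more-substituted cation than the one already present, so no rearrangement occurs.

no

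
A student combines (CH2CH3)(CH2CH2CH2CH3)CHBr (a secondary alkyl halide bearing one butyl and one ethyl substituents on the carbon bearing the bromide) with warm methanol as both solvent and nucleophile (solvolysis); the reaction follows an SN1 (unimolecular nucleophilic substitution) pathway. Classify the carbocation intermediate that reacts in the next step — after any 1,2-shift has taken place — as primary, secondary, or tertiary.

secondary

Step 1: Unassisted departure of Br⁻ (taking the C–Br bonding pair) generates a secondary carbocation.
No single 1,2-shift to an adjacent carbon would give a more-substituted cation, so no rearrangement occurs.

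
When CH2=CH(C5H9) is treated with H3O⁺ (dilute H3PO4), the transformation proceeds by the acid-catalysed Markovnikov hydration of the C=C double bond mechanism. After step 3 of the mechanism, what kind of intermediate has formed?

oxonium ion

Step 1: Electrophilic addition begins with the π(C=C) electrons forming a bond to the proton of H3O⁺. Following Markovnikov's rule, the resulting cation is secondary. H2O is released.
Step 2: A 1,2-hydride shift from the adjacent cyclopentyl carbon moves the positive charge from the secondary centre to an adjacent carbon, generating a more stable tertiary carbocation.
Step 3: A lone pair on the oxygen of H2O attacks the carbocation, forming a C–O bond and an oxonium ion (a protonated alcohol).
After step 3 the species present is an oxonium ion.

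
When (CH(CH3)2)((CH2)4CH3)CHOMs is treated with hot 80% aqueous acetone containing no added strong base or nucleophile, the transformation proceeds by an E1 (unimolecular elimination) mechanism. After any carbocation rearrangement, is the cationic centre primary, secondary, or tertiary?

tertiary

Step 1: The C–O bond breaks with both electrons going to the mesylate; MsO⁻ leaves and a secondary carbocation remains.
Step 2: A hydride (H with its bonding pair) migrates from the adjacent isopropyl carbon to the cationic centre — a 1,2-hydride shift — upgrading the secondary cation to a tertiary one.
The cation rearranges from secondary to tertiary via a 1,2-hydride shift from the adjacent isopropyl carbon; the tertiary cation is what reacts next.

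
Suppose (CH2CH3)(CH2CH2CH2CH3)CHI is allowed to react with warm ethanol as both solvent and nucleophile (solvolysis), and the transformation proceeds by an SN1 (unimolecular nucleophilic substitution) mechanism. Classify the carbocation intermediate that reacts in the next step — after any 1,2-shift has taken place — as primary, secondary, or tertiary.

Step 1: Rate-determining heterolysis of the C–I bond gives I⁻ and a secondary carbocation.
No single 1,2-shift to an adjacent carbon would give a more-substituted cation, so no rearrangement occurs.

secondary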